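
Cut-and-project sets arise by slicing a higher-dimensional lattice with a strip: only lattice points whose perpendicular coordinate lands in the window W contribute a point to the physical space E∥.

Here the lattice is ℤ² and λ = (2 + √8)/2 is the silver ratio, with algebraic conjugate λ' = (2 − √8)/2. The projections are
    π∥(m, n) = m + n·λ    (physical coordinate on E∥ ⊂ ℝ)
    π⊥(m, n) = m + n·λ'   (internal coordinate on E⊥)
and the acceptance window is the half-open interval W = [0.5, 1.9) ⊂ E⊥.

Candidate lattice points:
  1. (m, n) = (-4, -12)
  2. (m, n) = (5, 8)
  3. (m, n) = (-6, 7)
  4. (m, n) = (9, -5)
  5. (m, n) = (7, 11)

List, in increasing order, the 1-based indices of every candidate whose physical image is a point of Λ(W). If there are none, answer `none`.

λ' = (2−√8)/2 ≈ -0.41421.
candidate 1: (m,n)=(-4,-12) → π∥ = -4-12·λ ≈ -32.97056, π⊥ = -4-12·λ' ≈ 0.97056 ∈ [0.5, 1.9) ⇒ IN Λ
candidate 2: (m,n)=(5,8) → π∥ = 5+8·λ ≈ 24.31371, π⊥ = 5+8·λ' ≈ 1.68629 ∈ [0.5, 1.9) ⇒ IN Λ
candidate 3: (m,n)=(-6,7) → π∥ = -6+7·λ ≈ 10.89949, π⊥ = -6+7·λ' ≈ -8.89949 ∉ [0.5, 1.9) ⇒ out
candidate 4: (m,n)=(9,-5) → π∥ = 9-5·λ ≈ -3.07107, π⊥ = 9-5·λ' ≈ 11.07107 ∉ [0.5, 1.9) ⇒ out
candidate 5: (m,n)=(7,11) → π∥ = 7+11·λ ≈ 33.55635, π⊥ = 7+11·λ' ≈ 2.44365 ∉ [0.5, 1.9) ⇒ out

1, 2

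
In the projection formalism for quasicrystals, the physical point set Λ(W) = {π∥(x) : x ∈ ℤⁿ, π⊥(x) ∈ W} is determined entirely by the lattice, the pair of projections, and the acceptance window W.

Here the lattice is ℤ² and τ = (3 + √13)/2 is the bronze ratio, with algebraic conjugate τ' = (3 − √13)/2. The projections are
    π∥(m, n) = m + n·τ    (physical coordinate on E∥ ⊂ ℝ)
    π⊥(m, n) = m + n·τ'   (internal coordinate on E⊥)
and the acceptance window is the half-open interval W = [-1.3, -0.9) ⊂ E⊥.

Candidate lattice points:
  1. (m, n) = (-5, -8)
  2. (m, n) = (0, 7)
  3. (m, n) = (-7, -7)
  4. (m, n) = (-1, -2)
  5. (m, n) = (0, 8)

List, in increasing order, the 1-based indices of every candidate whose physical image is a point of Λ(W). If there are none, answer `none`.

none

τ' = (3−√13)/2 ≈ -0.30278.
[1] lift (-5,-8): star map gives -2.57779; window check -1.3 ≤ -2.57779 < -0.9 is false → out
[2] lift (0,7): star map gives -2.11943; window check -1.3 ≤ -2.11943 < -0.9 is false → out
[3] lift (-7,-7): star map gives -4.88057; window check -1.3 ≤ -4.88057 < -0.9 is false → out
[4] lift (-1,-2): star map gives -0.39445; window check -1.3 ≤ -0.39445 < -0.9 is false → out
[5] lift (0,8): star map gives -2.42221; window check -1.3 ≤ -2.42221 < -0.9 is false → out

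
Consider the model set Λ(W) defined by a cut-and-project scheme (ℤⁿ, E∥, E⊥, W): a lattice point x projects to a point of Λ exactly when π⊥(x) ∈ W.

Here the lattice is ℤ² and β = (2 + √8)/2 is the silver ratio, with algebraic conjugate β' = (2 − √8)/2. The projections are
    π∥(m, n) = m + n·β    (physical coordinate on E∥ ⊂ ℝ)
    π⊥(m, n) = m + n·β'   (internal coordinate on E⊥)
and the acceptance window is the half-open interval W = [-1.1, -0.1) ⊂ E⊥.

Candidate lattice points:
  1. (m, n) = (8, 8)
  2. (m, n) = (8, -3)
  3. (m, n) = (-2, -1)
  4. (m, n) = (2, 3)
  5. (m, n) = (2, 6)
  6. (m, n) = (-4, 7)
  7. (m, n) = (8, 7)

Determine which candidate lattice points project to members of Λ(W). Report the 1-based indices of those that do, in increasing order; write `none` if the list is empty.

5

Compute β' = (2−√8)/2 = -0.4142, so π⊥(m,n) = m -0.4142·n.
[1] lift (8,8): star map gives 4.6863; window check -1.1 ≤ 4.6863 < -0.1 is false → out
[2] lift (8,-3): star map gives 9.2426; window check -1.1 ≤ 9.2426 < -0.1 is false → out
[3] lift (-2,-1): star map gives -1.5858; window check -1.1 ≤ -1.5858 < -0.1 is false → out
[4] lift (2,3): star map gives 0.7574; window check -1.1 ≤ 0.7574 < -0.1 is false → out
[5] lift (2,6): star map gives -0.4853; window check -1.1 ≤ -0.4853 < -0.1 is true → IN Λ
[6] lift (-4,7): star map gives -6.8995; window check -1.1 ≤ -6.8995 < -0.1 is false → out
[7] lift (8,7): star map gives 5.1005; window check -1.1 ≤ 5.1005 < -0.1 is false → out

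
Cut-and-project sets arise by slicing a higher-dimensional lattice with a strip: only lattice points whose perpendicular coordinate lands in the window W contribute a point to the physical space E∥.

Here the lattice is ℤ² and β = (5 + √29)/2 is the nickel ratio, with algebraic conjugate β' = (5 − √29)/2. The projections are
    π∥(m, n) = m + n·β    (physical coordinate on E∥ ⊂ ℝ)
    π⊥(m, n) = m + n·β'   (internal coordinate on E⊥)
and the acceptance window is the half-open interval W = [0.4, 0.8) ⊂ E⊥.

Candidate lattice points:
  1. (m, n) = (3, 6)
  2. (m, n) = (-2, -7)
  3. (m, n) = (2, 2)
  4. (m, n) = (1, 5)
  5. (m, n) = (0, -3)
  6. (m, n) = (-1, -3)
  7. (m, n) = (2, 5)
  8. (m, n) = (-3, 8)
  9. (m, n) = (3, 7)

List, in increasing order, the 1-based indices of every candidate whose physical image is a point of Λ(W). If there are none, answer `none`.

Numerically β ≈ 5.19258 and β' = −1/β ≈ -0.19258.
[1] lift (3,6): star map gives 1.84451; window check 0.4 ≤ 1.84451 < 0.8 is false → out
[2] lift (-2,-7): star map gives -0.65192; window check 0.4 ≤ -0.65192 < 0.8 is false → out
[3] lift (2,2): star map gives 1.61484; window check 0.4 ≤ 1.61484 < 0.8 is false → out
[4] lift (1,5): star map gives 0.03709; window check 0.4 ≤ 0.03709 < 0.8 is false → out
[5] lift (0,-3): star map gives 0.57775; window check 0.4 ≤ 0.57775 < 0.8 is true → IN Λ
[6] lift (-1,-3): star map gives -0.42225; window check 0.4 ≤ -0.42225 < 0.8 is false → out
[7] lift (2,5): star map gives 1.03709; window check 0.4 ≤ 1.03709 < 0.8 is false → out
[8] lift (-3,8): star map gives -4.54066; window check 0.4 ≤ -4.54066 < 0.8 is false → out
[9] lift (3,7): star map gives 1.65192; window check 0.4 ≤ 1.65192 < 0.8 is false → out

5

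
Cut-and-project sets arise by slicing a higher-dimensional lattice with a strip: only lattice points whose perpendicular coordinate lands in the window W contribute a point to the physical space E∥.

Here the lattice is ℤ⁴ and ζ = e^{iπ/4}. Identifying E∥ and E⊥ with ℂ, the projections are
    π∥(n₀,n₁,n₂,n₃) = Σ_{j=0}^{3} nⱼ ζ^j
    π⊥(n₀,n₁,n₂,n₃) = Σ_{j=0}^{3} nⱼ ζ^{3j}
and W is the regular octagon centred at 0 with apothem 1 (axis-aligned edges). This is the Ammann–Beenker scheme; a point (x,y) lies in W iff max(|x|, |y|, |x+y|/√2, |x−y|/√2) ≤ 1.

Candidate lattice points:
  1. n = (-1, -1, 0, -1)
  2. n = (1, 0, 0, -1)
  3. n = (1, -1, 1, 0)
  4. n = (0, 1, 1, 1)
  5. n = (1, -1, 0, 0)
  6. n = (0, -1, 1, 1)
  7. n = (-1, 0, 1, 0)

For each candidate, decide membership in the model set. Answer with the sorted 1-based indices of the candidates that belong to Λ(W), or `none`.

2, 4

π⊥(n) = n₀ + n₁ζ³ + n₂ζ⁶ + n₃ζ⁹ where ζ = e^{iπ/4}.
candidate 1: n = (-1, -1, 0, -1) → π⊥ ≈ (-1.000000, -1.414214); max(|x|,|y|,|x±y|/√2) = 1.707107 > 1 ⇒ ∉ W
candidate 2: n = (1, 0, 0, -1) → π⊥ ≈ (+0.292893, -0.707107); max(|x|,|y|,|x±y|/√2) = 0.707107 ≤ 1 ⇒ ∈ W
candidate 3: n = (1, -1, 1, 0) → π⊥ ≈ (+1.707107, -1.707107); max(|x|,|y|,|x±y|/√2) = 2.414214 > 1 ⇒ ∉ W
candidate 4: n = (0, 1, 1, 1) → π⊥ ≈ (+0.000000, +0.414214); max(|x|,|y|,|x±y|/√2) = 0.414214 ≤ 1 ⇒ ∈ W
candidate 5: n = (1, -1, 0, 0) → π⊥ ≈ (+1.707107, -0.707107); max(|x|,|y|,|x±y|/√2) = 1.707107 > 1 ⇒ ∉ W
candidate 6: n = (0, -1, 1, 1) → π⊥ ≈ (+1.414214, -1.000000); max(|x|,|y|,|x±y|/√2) = 1.707107 > 1 ⇒ ∉ W
candidate 7: n = (-1, 0, 1, 0) → π⊥ ≈ (-1.000000, -1.000000); max(|x|,|y|,|x±y|/√2) = 1.414214 > 1 ⇒ ∉ W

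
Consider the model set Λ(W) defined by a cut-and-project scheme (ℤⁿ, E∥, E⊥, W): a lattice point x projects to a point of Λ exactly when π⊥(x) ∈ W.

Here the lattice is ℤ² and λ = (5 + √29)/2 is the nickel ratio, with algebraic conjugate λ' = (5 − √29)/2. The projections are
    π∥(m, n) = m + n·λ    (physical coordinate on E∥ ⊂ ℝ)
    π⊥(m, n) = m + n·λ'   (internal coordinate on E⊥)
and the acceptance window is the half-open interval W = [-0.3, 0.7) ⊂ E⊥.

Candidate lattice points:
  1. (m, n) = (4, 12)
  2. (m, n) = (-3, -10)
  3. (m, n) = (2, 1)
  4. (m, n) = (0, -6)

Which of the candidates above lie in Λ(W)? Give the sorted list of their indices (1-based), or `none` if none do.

Compute λ' = (5−√29)/2 = -0.192582, so π⊥(m,n) = m -0.192582·n.
[1] lift (4,12): star map gives 1.689011; window check -0.3 ≤ 1.689011 < 0.7 is false → out
[2] lift (-3,-10): star map gives -1.074176; window check -0.3 ≤ -1.074176 < 0.7 is false → out
[3] lift (2,1): star map gives 1.807418; window check -0.3 ≤ 1.807418 < 0.7 is false → out
[4] lift (0,-6): star map gives 1.155494; window check -0.3 ≤ 1.155494 < 0.7 is false → out

none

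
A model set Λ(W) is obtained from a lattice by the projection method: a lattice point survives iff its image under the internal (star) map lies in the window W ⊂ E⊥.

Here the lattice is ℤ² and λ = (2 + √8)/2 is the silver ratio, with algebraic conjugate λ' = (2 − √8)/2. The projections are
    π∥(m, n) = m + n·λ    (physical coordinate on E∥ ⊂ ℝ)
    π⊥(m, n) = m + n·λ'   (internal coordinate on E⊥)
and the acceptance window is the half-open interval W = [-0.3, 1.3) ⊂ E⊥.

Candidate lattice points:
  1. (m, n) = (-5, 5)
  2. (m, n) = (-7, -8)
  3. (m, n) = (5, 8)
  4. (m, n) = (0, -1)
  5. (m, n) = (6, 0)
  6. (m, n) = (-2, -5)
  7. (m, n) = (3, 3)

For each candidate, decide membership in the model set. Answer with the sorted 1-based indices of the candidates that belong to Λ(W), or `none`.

4, 6

Numerically λ ≈ 2.414214 and λ' = −1/λ ≈ -0.414214.
candidate 1: (m,n)=(-5,5) → π∥ = -5+5·λ ≈ 7.071068, π⊥ = -5+5·λ' ≈ -7.071068 ∉ [-0.3, 1.3) ⇒ out
candidate 2: (m,n)=(-7,-8) → π∥ = -7-8·λ ≈ -26.313708, π⊥ = -7-8·λ' ≈ -3.686292 ∉ [-0.3, 1.3) ⇒ out
candidate 3: (m,n)=(5,8) → π∥ = 5+8·λ ≈ 24.313708, π⊥ = 5+8·λ' ≈ 1.686292 ∉ [-0.3, 1.3) ⇒ out
candidate 4: (m,n)=(0,-1) → π∥ = 0-1·λ ≈ -2.414214, π⊥ = 0-1·λ' ≈ 0.414214 ∈ [-0.3, 1.3) ⇒ IN Λ
candidate 5: (m,n)=(6,0) → π∥ = 6+0·λ ≈ 6.000000, π⊥ = 6+0·λ' ≈ 6.000000 ∉ [-0.3, 1.3) ⇒ out
candidate 6: (m,n)=(-2,-5) → π∥ = -2-5·λ ≈ -14.071068, π⊥ = -2-5·λ' ≈ 0.071068 ∈ [-0.3, 1.3) ⇒ IN Λ
candidate 7: (m,n)=(3,3) → π∥ = 3+3·λ ≈ 10.242641, π⊥ = 3+3·λ' ≈ 1.757359 ∉ [-0.3, 1.3) ⇒ out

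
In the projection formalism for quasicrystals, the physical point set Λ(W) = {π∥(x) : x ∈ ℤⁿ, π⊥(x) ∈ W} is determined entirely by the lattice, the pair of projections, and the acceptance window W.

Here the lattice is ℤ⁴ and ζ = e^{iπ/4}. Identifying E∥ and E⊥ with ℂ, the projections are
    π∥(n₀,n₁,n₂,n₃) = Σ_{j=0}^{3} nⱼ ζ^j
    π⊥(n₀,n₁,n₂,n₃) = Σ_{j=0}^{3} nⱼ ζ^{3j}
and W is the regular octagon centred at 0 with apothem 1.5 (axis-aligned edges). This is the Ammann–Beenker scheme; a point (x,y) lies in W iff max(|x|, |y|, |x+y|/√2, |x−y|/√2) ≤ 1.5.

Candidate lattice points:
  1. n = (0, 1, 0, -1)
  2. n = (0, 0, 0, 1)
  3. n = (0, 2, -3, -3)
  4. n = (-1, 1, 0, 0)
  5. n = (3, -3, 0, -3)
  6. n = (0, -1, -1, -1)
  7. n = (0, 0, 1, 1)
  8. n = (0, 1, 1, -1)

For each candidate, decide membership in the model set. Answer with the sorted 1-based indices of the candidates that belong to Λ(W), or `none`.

π⊥(n) = n₀ + n₁ζ³ + n₂ζ⁶ + n₃ζ⁹ where ζ = e^{iπ/4}.
candidate 1: n = (0, 1, 0, -1) → π⊥ ≈ (-1.41421, +0.00000); max(|x|,|y|,|x±y|/√2) = 1.41421 ≤ 1.5 ⇒ ∈ W
candidate 2: n = (0, 0, 0, 1) → π⊥ ≈ (+0.70711, +0.70711); max(|x|,|y|,|x±y|/√2) = 1.00000 ≤ 1.5 ⇒ ∈ W
candidate 3: n = (0, 2, -3, -3) → π⊥ ≈ (-3.53553, +2.29289); max(|x|,|y|,|x±y|/√2) = 4.12132 > 1.5 ⇒ ∉ W
candidate 4: n = (-1, 1, 0, 0) → π⊥ ≈ (-1.70711, +0.70711); max(|x|,|y|,|x±y|/√2) = 1.70711 > 1.5 ⇒ ∉ W
candidate 5: n = (3, -3, 0, -3) → π⊥ ≈ (+3.00000, -4.24264); max(|x|,|y|,|x±y|/√2) = 5.12132 > 1.5 ⇒ ∉ W
candidate 6: n = (0, -1, -1, -1) → π⊥ ≈ (+0.00000, -0.41421); max(|x|,|y|,|x±y|/√2) = 0.41421 ≤ 1.5 ⇒ ∈ W
candidate 7: n = (0, 0, 1, 1) → π⊥ ≈ (+0.70711, -0.29289); max(|x|,|y|,|x±y|/√2) = 0.70711 ≤ 1.5 ⇒ ∈ W
candidate 8: n = (0, 1, 1, -1) → π⊥ ≈ (-1.41421, -1.00000); max(|x|,|y|,|x±y|/√2) = 1.70711 > 1.5 ⇒ ∉ W

1, 2, 6, 7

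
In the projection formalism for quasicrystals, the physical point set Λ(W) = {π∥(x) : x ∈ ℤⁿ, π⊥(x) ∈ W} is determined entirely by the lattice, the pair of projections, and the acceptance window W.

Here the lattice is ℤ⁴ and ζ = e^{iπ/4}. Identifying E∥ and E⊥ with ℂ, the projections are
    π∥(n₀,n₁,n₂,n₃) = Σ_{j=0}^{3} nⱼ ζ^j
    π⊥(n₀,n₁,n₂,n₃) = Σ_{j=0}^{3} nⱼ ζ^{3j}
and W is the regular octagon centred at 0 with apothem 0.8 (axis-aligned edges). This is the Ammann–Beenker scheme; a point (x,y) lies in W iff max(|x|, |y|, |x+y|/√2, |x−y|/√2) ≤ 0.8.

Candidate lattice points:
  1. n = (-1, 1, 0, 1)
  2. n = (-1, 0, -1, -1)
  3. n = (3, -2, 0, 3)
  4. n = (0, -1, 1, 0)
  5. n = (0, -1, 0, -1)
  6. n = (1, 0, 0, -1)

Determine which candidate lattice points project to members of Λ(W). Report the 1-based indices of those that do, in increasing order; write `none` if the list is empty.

Internal map: ζ^{3j} for j=0..3 gives (1,0), (−√2/2,√2/2), (0,−1), (√2/2,√2/2).
candidate 1: n = (-1, 1, 0, 1) → π⊥ ≈ (-1.0000, +1.4142); max(|x|,|y|,|x±y|/√2) = 1.7071 > 0.8 ⇒ ∉ W
candidate 2: n = (-1, 0, -1, -1) → π⊥ ≈ (-1.7071, +0.2929); max(|x|,|y|,|x±y|/√2) = 1.7071 > 0.8 ⇒ ∉ W
candidate 3: n = (3, -2, 0, 3) → π⊥ ≈ (+6.5355, +0.7071); max(|x|,|y|,|x±y|/√2) = 6.5355 > 0.8 ⇒ ∉ W
candidate 4: n = (0, -1, 1, 0) → π⊥ ≈ (+0.7071, -1.7071); max(|x|,|y|,|x±y|/√2) = 1.7071 > 0.8 ⇒ ∉ W
candidate 5: n = (0, -1, 0, -1) → π⊥ ≈ (+0.0000, -1.4142); max(|x|,|y|,|x±y|/√2) = 1.4142 > 0.8 ⇒ ∉ W
candidate 6: n = (1, 0, 0, -1) → π⊥ ≈ (+0.2929, -0.7071); max(|x|,|y|,|x±y|/√2) = 0.7071 ≤ 0.8 ⇒ ∈ W

6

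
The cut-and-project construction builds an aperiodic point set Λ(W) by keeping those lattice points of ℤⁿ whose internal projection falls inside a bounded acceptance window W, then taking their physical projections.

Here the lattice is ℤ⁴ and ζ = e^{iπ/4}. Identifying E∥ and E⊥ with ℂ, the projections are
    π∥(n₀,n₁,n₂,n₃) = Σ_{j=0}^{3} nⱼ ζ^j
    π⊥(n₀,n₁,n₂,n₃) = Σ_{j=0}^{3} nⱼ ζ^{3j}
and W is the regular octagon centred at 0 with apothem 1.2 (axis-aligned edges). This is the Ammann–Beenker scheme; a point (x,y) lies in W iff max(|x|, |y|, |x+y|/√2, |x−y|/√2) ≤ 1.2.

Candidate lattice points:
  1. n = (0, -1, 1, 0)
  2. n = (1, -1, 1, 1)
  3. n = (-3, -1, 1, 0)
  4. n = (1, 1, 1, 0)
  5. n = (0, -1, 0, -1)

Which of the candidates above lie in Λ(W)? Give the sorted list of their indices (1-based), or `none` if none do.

π⊥(n) = n₀ + n₁ζ³ + n₂ζ⁶ + n₃ζ⁹ where ζ = e^{iπ/4}.
candidate 1: n = (0, -1, 1, 0) → π⊥ ≈ (+0.7071, -1.7071); max(|x|,|y|,|x±y|/√2) = 1.7071 > 1.2 ⇒ ∉ W
candidate 2: n = (1, -1, 1, 1) → π⊥ ≈ (+2.4142, -1.0000); max(|x|,|y|,|x±y|/√2) = 2.4142 > 1.2 ⇒ ∉ W
candidate 3: n = (-3, -1, 1, 0) → π⊥ ≈ (-2.2929, -1.7071); max(|x|,|y|,|x±y|/√2) = 2.8284 > 1.2 ⇒ ∉ W
candidate 4: n = (1, 1, 1, 0) → π⊥ ≈ (+0.2929, -0.2929); max(|x|,|y|,|x±y|/√2) = 0.4142 ≤ 1.2 ⇒ ∈ W
candidate 5: n = (0, -1, 0, -1) → π⊥ ≈ (+0.0000, -1.4142); max(|x|,|y|,|x±y|/√2) = 1.4142 > 1.2 ⇒ ∉ W

4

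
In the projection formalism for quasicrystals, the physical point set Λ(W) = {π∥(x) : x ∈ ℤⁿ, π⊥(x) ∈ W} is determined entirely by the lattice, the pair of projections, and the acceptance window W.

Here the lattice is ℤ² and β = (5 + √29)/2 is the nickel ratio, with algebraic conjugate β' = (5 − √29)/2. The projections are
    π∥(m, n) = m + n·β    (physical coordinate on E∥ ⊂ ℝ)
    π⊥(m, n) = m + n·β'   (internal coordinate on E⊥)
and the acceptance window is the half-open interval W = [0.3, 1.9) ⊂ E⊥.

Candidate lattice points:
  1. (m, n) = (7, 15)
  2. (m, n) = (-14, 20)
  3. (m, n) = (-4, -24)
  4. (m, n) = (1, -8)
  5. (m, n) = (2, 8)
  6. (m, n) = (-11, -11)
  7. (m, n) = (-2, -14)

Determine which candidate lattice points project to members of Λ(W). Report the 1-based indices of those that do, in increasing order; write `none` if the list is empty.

3, 5, 7

β' = (5−√29)/2 ≈ -0.19258.
[1] lift (7,15): star map gives 4.11126; window check 0.3 ≤ 4.11126 < 1.9 is false → out
[2] lift (-14,20): star map gives -17.85165; window check 0.3 ≤ -17.85165 < 1.9 is false → out
[3] lift (-4,-24): star map gives 0.62198; window check 0.3 ≤ 0.62198 < 1.9 is true → IN Λ
[4] lift (1,-8): star map gives 2.54066; window check 0.3 ≤ 2.54066 < 1.9 is false → out
[5] lift (2,8): star map gives 0.45934; window check 0.3 ≤ 0.45934 < 1.9 is true → IN Λ
[6] lift (-11,-11): star map gives -8.88159; window check 0.3 ≤ -8.88159 < 1.9 is false → out
[7] lift (-2,-14): star map gives 0.69615; window check 0.3 ≤ 0.69615 < 1.9 is true → IN Λ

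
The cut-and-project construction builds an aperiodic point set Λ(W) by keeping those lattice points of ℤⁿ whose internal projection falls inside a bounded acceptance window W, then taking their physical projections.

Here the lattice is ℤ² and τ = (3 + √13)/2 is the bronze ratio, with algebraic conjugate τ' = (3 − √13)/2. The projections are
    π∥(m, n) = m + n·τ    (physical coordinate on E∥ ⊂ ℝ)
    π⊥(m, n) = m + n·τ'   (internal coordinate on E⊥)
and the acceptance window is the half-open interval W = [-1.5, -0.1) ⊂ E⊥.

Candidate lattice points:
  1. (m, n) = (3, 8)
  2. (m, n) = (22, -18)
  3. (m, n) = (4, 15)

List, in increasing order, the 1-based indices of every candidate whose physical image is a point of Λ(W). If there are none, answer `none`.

3

Compute τ' = (3−√13)/2 = -0.3028, so π⊥(m,n) = m -0.3028·n.
candidate 1: (m,n)=(3,8) → π∥ = 3+8·τ ≈ 29.4222, π⊥ = 3+8·τ' ≈ 0.5778 ∉ [-1.5, -0.1) ⇒ out
candidate 2: (m,n)=(22,-18) → π∥ = 22-18·τ ≈ -37.4500, π⊥ = 22-18·τ' ≈ 27.4500 ∉ [-1.5, -0.1) ⇒ out
candidate 3: (m,n)=(4,15) → π∥ = 4+15·τ ≈ 53.5416, π⊥ = 4+15·τ' ≈ -0.5416 ∈ [-1.5, -0.1) ⇒ IN Λ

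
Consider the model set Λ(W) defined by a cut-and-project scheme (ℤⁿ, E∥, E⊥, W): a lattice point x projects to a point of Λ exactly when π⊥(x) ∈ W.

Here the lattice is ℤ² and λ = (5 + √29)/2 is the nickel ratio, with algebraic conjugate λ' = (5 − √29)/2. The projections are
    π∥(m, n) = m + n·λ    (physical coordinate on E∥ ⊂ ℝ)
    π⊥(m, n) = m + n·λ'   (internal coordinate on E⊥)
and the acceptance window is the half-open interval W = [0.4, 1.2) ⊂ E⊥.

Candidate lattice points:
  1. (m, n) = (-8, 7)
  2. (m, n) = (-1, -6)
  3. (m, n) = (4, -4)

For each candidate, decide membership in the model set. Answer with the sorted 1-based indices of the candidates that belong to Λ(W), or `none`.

λ' = (5−√29)/2 ≈ -0.1926.
[1] lift (-8,7): star map gives -9.3481; window check 0.4 ≤ -9.3481 < 1.2 is false → out
[2] lift (-1,-6): star map gives 0.1555; window check 0.4 ≤ 0.1555 < 1.2 is false → out
[3] lift (4,-4): star map gives 4.7703; window check 0.4 ≤ 4.7703 < 1.2 is false → out

none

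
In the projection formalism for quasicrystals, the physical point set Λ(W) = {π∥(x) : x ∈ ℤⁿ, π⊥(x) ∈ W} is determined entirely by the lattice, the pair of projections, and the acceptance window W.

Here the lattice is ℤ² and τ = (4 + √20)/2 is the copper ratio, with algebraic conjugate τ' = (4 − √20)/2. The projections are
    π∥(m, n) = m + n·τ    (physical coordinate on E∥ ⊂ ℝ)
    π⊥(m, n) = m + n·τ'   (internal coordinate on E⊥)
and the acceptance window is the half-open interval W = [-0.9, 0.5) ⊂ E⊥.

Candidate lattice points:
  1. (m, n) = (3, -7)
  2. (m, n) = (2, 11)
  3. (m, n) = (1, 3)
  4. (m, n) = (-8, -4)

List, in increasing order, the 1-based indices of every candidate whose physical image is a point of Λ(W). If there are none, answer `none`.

τ' = (4−√20)/2 ≈ -0.236068.
[1] lift (3,-7): star map gives 4.652476; window check -0.9 ≤ 4.652476 < 0.5 is false → out
[2] lift (2,11): star map gives -0.596748; window check -0.9 ≤ -0.596748 < 0.5 is true → IN Λ
[3] lift (1,3): star map gives 0.291796; window check -0.9 ≤ 0.291796 < 0.5 is true → IN Λ
[4] lift (-8,-4): star map gives -7.055728; window check -0.9 ≤ -7.055728 < 0.5 is false → out

2, 3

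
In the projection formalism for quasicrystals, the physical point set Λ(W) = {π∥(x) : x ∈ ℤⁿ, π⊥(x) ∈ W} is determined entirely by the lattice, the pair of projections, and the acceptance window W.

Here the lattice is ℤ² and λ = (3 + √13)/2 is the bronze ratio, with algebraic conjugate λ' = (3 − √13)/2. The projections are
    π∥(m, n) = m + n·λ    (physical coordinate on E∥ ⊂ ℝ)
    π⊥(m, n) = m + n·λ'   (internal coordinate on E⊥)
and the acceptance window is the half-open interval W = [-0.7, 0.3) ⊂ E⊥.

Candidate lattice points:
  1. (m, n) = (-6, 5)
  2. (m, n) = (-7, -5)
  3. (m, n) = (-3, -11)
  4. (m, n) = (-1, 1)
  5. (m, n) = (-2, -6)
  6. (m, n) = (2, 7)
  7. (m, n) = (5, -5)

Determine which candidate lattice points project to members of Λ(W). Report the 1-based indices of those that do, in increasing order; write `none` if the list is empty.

5, 6

Compute λ' = (3−√13)/2 = -0.302776, so π⊥(m,n) = m -0.302776·n.
[1] lift (-6,5): star map gives -7.513878; window check -0.7 ≤ -7.513878 < 0.3 is false → out
[2] lift (-7,-5): star map gives -5.486122; window check -0.7 ≤ -5.486122 < 0.3 is false → out
[3] lift (-3,-11): star map gives 0.330532; window check -0.7 ≤ 0.330532 < 0.3 is false → out
[4] lift (-1,1): star map gives -1.302776; window check -0.7 ≤ -1.302776 < 0.3 is false → out
[5] lift (-2,-6): star map gives -0.183346; window check -0.7 ≤ -0.183346 < 0.3 is true → IN Λ
[6] lift (2,7): star map gives -0.119429; window check -0.7 ≤ -0.119429 < 0.3 is true → IN Λ
[7] lift (5,-5): star map gives 6.513878; window check -0.7 ≤ 6.513878 < 0.3 is false → out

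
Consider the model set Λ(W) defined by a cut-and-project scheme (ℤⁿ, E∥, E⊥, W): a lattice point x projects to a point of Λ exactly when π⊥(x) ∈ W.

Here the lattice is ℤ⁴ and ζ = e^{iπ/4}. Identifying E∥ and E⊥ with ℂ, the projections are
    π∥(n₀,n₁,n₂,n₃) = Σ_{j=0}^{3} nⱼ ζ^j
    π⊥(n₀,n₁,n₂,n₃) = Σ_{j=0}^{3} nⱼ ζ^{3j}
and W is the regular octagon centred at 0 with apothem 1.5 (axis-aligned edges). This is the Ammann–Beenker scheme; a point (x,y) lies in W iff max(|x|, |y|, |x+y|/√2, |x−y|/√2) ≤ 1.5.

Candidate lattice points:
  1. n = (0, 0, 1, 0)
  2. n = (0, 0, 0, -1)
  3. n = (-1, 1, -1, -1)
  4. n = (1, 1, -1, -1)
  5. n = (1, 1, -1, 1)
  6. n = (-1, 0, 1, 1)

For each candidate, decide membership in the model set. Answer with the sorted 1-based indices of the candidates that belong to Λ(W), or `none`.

1, 2, 4, 6

Internal map: ζ^{3j} for j=0..3 gives (1,0), (−√2/2,√2/2), (0,−1), (√2/2,√2/2).
#1 (0, 0, 1, 0): internal (0.000000, -1.000000); octagon support 1.000000 vs apothem 1.5 → ∈ W
#2 (0, 0, 0, -1): internal (-0.707107, -0.707107); octagon support 1.000000 vs apothem 1.5 → ∈ W
#3 (-1, 1, -1, -1): internal (-2.414214, 1.000000); octagon support 2.414214 vs apothem 1.5 → ∉ W
#4 (1, 1, -1, -1): internal (-0.414214, 1.000000); octagon support 1.000000 vs apothem 1.5 → ∈ W
#5 (1, 1, -1, 1): internal (1.000000, 2.414214); octagon support 2.414214 vs apothem 1.5 → ∉ W
#6 (-1, 0, 1, 1): internal (-0.292893, -0.292893); octagon support 0.414214 vs apothem 1.5 → ∈ W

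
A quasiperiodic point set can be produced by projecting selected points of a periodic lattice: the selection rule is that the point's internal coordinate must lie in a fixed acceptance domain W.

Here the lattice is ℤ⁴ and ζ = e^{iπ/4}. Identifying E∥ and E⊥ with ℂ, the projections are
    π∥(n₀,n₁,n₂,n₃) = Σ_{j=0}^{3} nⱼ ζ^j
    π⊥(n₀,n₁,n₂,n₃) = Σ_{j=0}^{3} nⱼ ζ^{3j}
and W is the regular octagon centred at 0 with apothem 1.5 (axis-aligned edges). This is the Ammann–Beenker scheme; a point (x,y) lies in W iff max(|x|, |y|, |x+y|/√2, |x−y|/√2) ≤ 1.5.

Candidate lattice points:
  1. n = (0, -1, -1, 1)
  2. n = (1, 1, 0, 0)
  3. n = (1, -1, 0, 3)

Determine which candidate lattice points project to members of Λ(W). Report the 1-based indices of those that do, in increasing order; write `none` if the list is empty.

2

π⊥(n) = n₀ + n₁ζ³ + n₂ζ⁶ + n₃ζ⁹ where ζ = e^{iπ/4}.
#1 (0, -1, -1, 1): internal (1.414214, 1.000000); octagon support 1.707107 vs apothem 1.5 → ∉ W
#2 (1, 1, 0, 0): internal (0.292893, 0.707107); octagon support 0.707107 vs apothem 1.5 → ∈ W
#3 (1, -1, 0, 3): internal (3.828427, 1.414214); octagon support 3.828427 vs apothem 1.5 → ∉ W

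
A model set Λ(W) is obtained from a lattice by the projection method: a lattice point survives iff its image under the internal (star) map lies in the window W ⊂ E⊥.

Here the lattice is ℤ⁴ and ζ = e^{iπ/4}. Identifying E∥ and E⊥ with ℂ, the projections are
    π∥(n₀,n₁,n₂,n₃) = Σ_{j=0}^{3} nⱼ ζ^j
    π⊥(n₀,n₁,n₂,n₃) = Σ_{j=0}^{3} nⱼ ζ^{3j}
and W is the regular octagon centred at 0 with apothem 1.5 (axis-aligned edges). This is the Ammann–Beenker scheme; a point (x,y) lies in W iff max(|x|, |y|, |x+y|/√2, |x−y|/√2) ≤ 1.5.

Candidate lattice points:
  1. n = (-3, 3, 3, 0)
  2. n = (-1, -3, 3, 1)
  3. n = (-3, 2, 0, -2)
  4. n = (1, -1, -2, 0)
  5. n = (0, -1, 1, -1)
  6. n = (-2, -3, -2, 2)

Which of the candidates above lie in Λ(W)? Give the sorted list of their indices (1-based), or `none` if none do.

Internal map: ζ^{3j} for j=0..3 gives (1,0), (−√2/2,√2/2), (0,−1), (√2/2,√2/2).
candidate 1: n = (-3, 3, 3, 0) → π⊥ ≈ (-5.1213, -0.8787); max(|x|,|y|,|x±y|/√2) = 5.1213 > 1.5 ⇒ ∉ W
candidate 2: n = (-1, -3, 3, 1) → π⊥ ≈ (+1.8284, -4.4142); max(|x|,|y|,|x±y|/√2) = 4.4142 > 1.5 ⇒ ∉ W
candidate 3: n = (-3, 2, 0, -2) → π⊥ ≈ (-5.8284, +0.0000); max(|x|,|y|,|x±y|/√2) = 5.8284 > 1.5 ⇒ ∉ W
candidate 4: n = (1, -1, -2, 0) → π⊥ ≈ (+1.7071, +1.2929); max(|x|,|y|,|x±y|/√2) = 2.1213 > 1.5 ⇒ ∉ W
candidate 5: n = (0, -1, 1, -1) → π⊥ ≈ (+0.0000, -2.4142); max(|x|,|y|,|x±y|/√2) = 2.4142 > 1.5 ⇒ ∉ W
candidate 6: n = (-2, -3, -2, 2) → π⊥ ≈ (+1.5355, +1.2929); max(|x|,|y|,|x±y|/√2) = 2.0000 > 1.5 ⇒ ∉ W

none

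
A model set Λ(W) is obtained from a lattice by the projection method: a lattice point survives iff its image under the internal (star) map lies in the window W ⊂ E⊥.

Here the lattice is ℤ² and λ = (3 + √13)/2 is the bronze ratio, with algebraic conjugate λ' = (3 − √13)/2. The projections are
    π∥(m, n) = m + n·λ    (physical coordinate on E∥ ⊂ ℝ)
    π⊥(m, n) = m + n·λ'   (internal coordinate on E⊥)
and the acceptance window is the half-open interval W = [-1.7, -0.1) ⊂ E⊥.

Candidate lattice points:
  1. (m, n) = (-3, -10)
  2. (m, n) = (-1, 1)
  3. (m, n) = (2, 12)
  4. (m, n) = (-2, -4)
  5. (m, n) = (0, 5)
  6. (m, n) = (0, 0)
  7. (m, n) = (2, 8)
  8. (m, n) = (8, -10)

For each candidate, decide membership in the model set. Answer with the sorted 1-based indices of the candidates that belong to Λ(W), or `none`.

2, 3, 4, 5, 7

Compute λ' = (3−√13)/2 = -0.30278, so π⊥(m,n) = m -0.30278·n.
candidate 1: (m,n)=(-3,-10) → π∥ = -3-10·λ ≈ -36.02776, π⊥ = -3-10·λ' ≈ 0.02776 ∉ [-1.7, -0.1) ⇒ out
candidate 2: (m,n)=(-1,1) → π∥ = -1+1·λ ≈ 2.30278, π⊥ = -1+1·λ' ≈ -1.30278 ∈ [-1.7, -0.1) ⇒ IN Λ
candidate 3: (m,n)=(2,12) → π∥ = 2+12·λ ≈ 41.63331, π⊥ = 2+12·λ' ≈ -1.63331 ∈ [-1.7, -0.1) ⇒ IN Λ
candidate 4: (m,n)=(-2,-4) → π∥ = -2-4·λ ≈ -15.21110, π⊥ = -2-4·λ' ≈ -0.78890 ∈ [-1.7, -0.1) ⇒ IN Λ
candidate 5: (m,n)=(0,5) → π∥ = 0+5·λ ≈ 16.51388, π⊥ = 0+5·λ' ≈ -1.51388 ∈ [-1.7, -0.1) ⇒ IN Λ
candidate 6: (m,n)=(0,0) → π∥ = 0+0·λ ≈ 0.00000, π⊥ = 0+0·λ' ≈ 0.00000 ∉ [-1.7, -0.1) ⇒ out
candidate 7: (m,n)=(2,8) → π∥ = 2+8·λ ≈ 28.42221, π⊥ = 2+8·λ' ≈ -0.42221 ∈ [-1.7, -0.1) ⇒ IN Λ
candidate 8: (m,n)=(8,-10) → π∥ = 8-10·λ ≈ -25.02776, π⊥ = 8-10·λ' ≈ 11.02776 ∉ [-1.7, -0.1) ⇒ out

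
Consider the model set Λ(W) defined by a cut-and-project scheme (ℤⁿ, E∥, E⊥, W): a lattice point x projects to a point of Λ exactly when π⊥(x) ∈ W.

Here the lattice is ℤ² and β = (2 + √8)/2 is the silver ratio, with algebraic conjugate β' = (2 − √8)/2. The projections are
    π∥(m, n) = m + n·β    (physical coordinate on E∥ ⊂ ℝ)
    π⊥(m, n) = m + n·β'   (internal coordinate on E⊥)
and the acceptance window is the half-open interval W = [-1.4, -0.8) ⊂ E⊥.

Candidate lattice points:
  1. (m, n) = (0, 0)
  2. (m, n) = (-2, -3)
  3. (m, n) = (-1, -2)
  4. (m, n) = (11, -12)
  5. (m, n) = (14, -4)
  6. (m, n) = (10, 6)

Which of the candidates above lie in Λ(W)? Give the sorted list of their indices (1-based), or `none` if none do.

none

Compute β' = (2−√8)/2 = -0.4142, so π⊥(m,n) = m -0.4142·n.
#1 (0,0): internal coord 0 + (0)·β' = +0.0000; +0.0000 ∉ [-1.4, -0.8) → out
#2 (-2,-3): internal coord -2 + (-3)·β' = -0.7574; -0.7574 ∉ [-1.4, -0.8) → out
#3 (-1,-2): internal coord -1 + (-2)·β' = -0.1716; -0.1716 ∉ [-1.4, -0.8) → out
#4 (11,-12): internal coord 11 + (-12)·β' = +15.9706; +15.9706 ∉ [-1.4, -0.8) → out
#5 (14,-4): internal coord 14 + (-4)·β' = +15.6569; +15.6569 ∉ [-1.4, -0.8) → out
#6 (10,6): internal coord 10 + (6)·β' = +7.5147; +7.5147 ∉ [-1.4, -0.8) → out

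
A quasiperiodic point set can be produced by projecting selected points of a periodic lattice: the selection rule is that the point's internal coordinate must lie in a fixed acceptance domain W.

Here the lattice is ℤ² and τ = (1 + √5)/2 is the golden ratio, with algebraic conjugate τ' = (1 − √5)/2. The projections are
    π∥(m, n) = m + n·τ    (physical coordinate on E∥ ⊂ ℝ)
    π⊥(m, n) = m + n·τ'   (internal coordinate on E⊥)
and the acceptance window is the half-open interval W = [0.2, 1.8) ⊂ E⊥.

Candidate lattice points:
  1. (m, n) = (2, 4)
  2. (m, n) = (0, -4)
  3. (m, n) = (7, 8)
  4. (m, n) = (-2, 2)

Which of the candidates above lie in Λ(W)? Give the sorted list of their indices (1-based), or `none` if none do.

none

Numerically τ ≈ 1.6180 and τ' = −1/τ ≈ -0.6180.
candidate 1: (m,n)=(2,4) → π∥ = 2+4·τ ≈ 8.4721, π⊥ = 2+4·τ' ≈ -0.4721 ∉ [0.2, 1.8) ⇒ out
candidate 2: (m,n)=(0,-4) → π∥ = 0-4·τ ≈ -6.4721, π⊥ = 0-4·τ' ≈ 2.4721 ∉ [0.2, 1.8) ⇒ out
candidate 3: (m,n)=(7,8) → π∥ = 7+8·τ ≈ 19.9443, π⊥ = 7+8·τ' ≈ 2.0557 ∉ [0.2, 1.8) ⇒ out
candidate 4: (m,n)=(-2,2) → π∥ = -2+2·τ ≈ 1.2361, π⊥ = -2+2·τ' ≈ -3.2361 ∉ [0.2, 1.8) ⇒ out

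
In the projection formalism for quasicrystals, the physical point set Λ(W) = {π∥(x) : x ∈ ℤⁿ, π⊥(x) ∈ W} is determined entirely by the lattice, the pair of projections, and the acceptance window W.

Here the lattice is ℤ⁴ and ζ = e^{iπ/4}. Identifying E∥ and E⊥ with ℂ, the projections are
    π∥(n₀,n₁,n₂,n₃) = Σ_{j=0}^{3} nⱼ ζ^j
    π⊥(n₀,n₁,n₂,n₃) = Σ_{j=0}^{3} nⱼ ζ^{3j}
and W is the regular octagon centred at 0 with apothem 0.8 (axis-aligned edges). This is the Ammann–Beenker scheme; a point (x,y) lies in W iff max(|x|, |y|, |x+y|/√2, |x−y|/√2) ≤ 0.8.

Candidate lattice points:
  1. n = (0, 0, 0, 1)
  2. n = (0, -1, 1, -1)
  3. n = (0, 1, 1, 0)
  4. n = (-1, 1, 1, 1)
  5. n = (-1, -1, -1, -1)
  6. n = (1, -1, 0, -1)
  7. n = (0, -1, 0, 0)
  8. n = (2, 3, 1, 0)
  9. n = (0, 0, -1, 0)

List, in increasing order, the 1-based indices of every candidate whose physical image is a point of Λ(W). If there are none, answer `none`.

π⊥(n) = n₀ + n₁ζ³ + n₂ζ⁶ + n₃ζ⁹ where ζ = e^{iπ/4}.
candidate 1: n = (0, 0, 0, 1) → π⊥ ≈ (+0.707107, +0.707107); max(|x|,|y|,|x±y|/√2) = 1.000000 > 0.8 ⇒ ∉ W
candidate 2: n = (0, -1, 1, -1) → π⊥ ≈ (+0.000000, -2.414214); max(|x|,|y|,|x±y|/√2) = 2.414214 > 0.8 ⇒ ∉ W
candidate 3: n = (0, 1, 1, 0) → π⊥ ≈ (-0.707107, -0.292893); max(|x|,|y|,|x±y|/√2) = 0.707107 ≤ 0.8 ⇒ ∈ W
candidate 4: n = (-1, 1, 1, 1) → π⊥ ≈ (-1.000000, +0.414214); max(|x|,|y|,|x±y|/√2) = 1.000000 > 0.8 ⇒ ∉ W
candidate 5: n = (-1, -1, -1, -1) → π⊥ ≈ (-1.000000, -0.414214); max(|x|,|y|,|x±y|/√2) = 1.000000 > 0.8 ⇒ ∉ W
candidate 6: n = (1, -1, 0, -1) → π⊥ ≈ (+1.000000, -1.414214); max(|x|,|y|,|x±y|/√2) = 1.707107 > 0.8 ⇒ ∉ W
candidate 7: n = (0, -1, 0, 0) → π⊥ ≈ (+0.707107, -0.707107); max(|x|,|y|,|x±y|/√2) = 1.000000 > 0.8 ⇒ ∉ W
candidate 8: n = (2, 3, 1, 0) → π⊥ ≈ (-0.121320, +1.121320); max(|x|,|y|,|x±y|/√2) = 1.121320 > 0.8 ⇒ ∉ W
candidate 9: n = (0, 0, -1, 0) → π⊥ ≈ (+0.000000, +1.000000); max(|x|,|y|,|x±y|/√2) = 1.000000 > 0.8 ⇒ ∉ W

3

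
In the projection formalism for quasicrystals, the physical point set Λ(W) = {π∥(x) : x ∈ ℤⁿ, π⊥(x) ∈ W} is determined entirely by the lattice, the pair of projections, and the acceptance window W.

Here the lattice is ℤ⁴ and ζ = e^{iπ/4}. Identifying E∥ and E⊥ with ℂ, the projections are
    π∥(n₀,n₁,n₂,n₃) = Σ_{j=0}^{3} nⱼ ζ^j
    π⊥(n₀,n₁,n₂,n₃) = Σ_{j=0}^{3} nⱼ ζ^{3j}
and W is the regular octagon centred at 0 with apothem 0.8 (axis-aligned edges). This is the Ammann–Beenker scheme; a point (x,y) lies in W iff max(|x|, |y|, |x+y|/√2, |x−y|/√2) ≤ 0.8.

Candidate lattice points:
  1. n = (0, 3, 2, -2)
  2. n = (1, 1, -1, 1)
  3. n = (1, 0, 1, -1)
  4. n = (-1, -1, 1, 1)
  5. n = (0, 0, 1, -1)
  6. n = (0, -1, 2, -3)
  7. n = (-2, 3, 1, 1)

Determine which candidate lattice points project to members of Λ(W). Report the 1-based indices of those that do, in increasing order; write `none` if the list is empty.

With ζ = e^{iπ/4} the internal vectors are ζ^0,ζ^3,ζ^6,ζ^9.
#1 (0, 3, 2, -2): internal (-3.53553, -1.29289); octagon support 3.53553 vs apothem 0.8 → ∉ W
#2 (1, 1, -1, 1): internal (1.00000, 2.41421); octagon support 2.41421 vs apothem 0.8 → ∉ W
#3 (1, 0, 1, -1): internal (0.29289, -1.70711); octagon support 1.70711 vs apothem 0.8 → ∉ W
#4 (-1, -1, 1, 1): internal (0.41421, -1.00000); octagon support 1.00000 vs apothem 0.8 → ∉ W
#5 (0, 0, 1, -1): internal (-0.70711, -1.70711); octagon support 1.70711 vs apothem 0.8 → ∉ W
#6 (0, -1, 2, -3): internal (-1.41421, -4.82843); octagon support 4.82843 vs apothem 0.8 → ∉ W
#7 (-2, 3, 1, 1): internal (-3.41421, 1.82843); octagon support 3.70711 vs apothem 0.8 → ∉ W

none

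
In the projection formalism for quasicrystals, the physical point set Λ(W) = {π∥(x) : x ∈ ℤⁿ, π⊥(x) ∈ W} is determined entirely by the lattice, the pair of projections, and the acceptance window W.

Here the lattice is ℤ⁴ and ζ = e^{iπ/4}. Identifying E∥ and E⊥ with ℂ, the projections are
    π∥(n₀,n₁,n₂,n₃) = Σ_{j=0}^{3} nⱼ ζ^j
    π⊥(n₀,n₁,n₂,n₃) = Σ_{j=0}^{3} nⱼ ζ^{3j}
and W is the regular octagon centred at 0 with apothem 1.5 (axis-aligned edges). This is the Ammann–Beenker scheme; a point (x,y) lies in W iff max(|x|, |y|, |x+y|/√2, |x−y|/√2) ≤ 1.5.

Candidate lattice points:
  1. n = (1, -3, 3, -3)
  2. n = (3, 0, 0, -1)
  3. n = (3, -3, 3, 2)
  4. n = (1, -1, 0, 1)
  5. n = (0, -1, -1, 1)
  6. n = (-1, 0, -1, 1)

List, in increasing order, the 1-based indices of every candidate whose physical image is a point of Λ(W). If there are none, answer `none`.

Internal map: ζ^{3j} for j=0..3 gives (1,0), (−√2/2,√2/2), (0,−1), (√2/2,√2/2).
candidate 1: n = (1, -3, 3, -3) → π⊥ ≈ (+1.0000, -7.2426); max(|x|,|y|,|x±y|/√2) = 7.2426 > 1.5 ⇒ ∉ W
candidate 2: n = (3, 0, 0, -1) → π⊥ ≈ (+2.2929, -0.7071); max(|x|,|y|,|x±y|/√2) = 2.2929 > 1.5 ⇒ ∉ W
candidate 3: n = (3, -3, 3, 2) → π⊥ ≈ (+6.5355, -3.7071); max(|x|,|y|,|x±y|/√2) = 7.2426 > 1.5 ⇒ ∉ W
candidate 4: n = (1, -1, 0, 1) → π⊥ ≈ (+2.4142, +0.0000); max(|x|,|y|,|x±y|/√2) = 2.4142 > 1.5 ⇒ ∉ W
candidate 5: n = (0, -1, -1, 1) → π⊥ ≈ (+1.4142, +1.0000); max(|x|,|y|,|x±y|/√2) = 1.7071 > 1.5 ⇒ ∉ W
candidate 6: n = (-1, 0, -1, 1) → π⊥ ≈ (-0.2929, +1.7071); max(|x|,|y|,|x±y|/√2) = 1.7071 > 1.5 ⇒ ∉ W

none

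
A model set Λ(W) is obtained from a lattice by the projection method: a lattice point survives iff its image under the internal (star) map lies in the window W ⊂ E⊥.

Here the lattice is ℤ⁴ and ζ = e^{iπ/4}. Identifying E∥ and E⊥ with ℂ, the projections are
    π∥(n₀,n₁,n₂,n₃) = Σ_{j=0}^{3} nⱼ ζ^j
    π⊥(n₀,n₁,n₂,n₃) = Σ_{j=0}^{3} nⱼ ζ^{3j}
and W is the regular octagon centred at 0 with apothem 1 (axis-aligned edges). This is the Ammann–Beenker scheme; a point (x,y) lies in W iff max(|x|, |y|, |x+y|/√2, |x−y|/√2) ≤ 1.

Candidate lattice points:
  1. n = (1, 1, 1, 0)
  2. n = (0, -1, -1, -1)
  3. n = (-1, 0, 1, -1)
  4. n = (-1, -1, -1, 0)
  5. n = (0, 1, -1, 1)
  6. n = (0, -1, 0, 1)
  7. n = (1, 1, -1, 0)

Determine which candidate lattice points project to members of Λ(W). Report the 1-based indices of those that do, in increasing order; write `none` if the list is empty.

1, 2, 4

π⊥(n) = n₀ + n₁ζ³ + n₂ζ⁶ + n₃ζ⁹ where ζ = e^{iπ/4}.
candidate 1: n = (1, 1, 1, 0) → π⊥ ≈ (+0.292893, -0.292893); max(|x|,|y|,|x±y|/√2) = 0.414214 ≤ 1 ⇒ ∈ W
candidate 2: n = (0, -1, -1, -1) → π⊥ ≈ (+0.000000, -0.414214); max(|x|,|y|,|x±y|/√2) = 0.414214 ≤ 1 ⇒ ∈ W
candidate 3: n = (-1, 0, 1, -1) → π⊥ ≈ (-1.707107, -1.707107); max(|x|,|y|,|x±y|/√2) = 2.414214 > 1 ⇒ ∉ W
candidate 4: n = (-1, -1, -1, 0) → π⊥ ≈ (-0.292893, +0.292893); max(|x|,|y|,|x±y|/√2) = 0.414214 ≤ 1 ⇒ ∈ W
candidate 5: n = (0, 1, -1, 1) → π⊥ ≈ (+0.000000, +2.414214); max(|x|,|y|,|x±y|/√2) = 2.414214 > 1 ⇒ ∉ W
candidate 6: n = (0, -1, 0, 1) → π⊥ ≈ (+1.414214, +0.000000); max(|x|,|y|,|x±y|/√2) = 1.414214 > 1 ⇒ ∉ W
candidate 7: n = (1, 1, -1, 0) → π⊥ ≈ (+0.292893, +1.707107); max(|x|,|y|,|x±y|/√2) = 1.707107 > 1 ⇒ ∉ W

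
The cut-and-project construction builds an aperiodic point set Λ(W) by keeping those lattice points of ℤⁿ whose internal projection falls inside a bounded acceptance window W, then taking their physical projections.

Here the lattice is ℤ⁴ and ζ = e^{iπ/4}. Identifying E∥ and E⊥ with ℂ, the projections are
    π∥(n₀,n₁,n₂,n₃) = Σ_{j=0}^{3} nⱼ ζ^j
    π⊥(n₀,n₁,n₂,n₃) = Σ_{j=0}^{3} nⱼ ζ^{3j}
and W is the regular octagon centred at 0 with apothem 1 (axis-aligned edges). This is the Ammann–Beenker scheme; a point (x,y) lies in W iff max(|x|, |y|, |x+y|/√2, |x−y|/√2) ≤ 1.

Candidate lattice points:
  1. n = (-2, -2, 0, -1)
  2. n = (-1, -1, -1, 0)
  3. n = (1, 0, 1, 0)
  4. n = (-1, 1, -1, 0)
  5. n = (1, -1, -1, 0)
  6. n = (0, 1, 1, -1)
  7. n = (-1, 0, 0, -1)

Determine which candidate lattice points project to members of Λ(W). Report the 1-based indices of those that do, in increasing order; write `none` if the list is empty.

2

Internal map: ζ^{3j} for j=0..3 gives (1,0), (−√2/2,√2/2), (0,−1), (√2/2,√2/2).
candidate 1: n = (-2, -2, 0, -1) → π⊥ ≈ (-1.292893, -2.121320); max(|x|,|y|,|x±y|/√2) = 2.414214 > 1 ⇒ ∉ W
candidate 2: n = (-1, -1, -1, 0) → π⊥ ≈ (-0.292893, +0.292893); max(|x|,|y|,|x±y|/√2) = 0.414214 ≤ 1 ⇒ ∈ W
candidate 3: n = (1, 0, 1, 0) → π⊥ ≈ (+1.000000, -1.000000); max(|x|,|y|,|x±y|/√2) = 1.414214 > 1 ⇒ ∉ W
candidate 4: n = (-1, 1, -1, 0) → π⊥ ≈ (-1.707107, +1.707107); max(|x|,|y|,|x±y|/√2) = 2.414214 > 1 ⇒ ∉ W
candidate 5: n = (1, -1, -1, 0) → π⊥ ≈ (+1.707107, +0.292893); max(|x|,|y|,|x±y|/√2) = 1.707107 > 1 ⇒ ∉ W
candidate 6: n = (0, 1, 1, -1) → π⊥ ≈ (-1.414214, -1.000000); max(|x|,|y|,|x±y|/√2) = 1.707107 > 1 ⇒ ∉ W
candidate 7: n = (-1, 0, 0, -1) → π⊥ ≈ (-1.707107, -0.707107); max(|x|,|y|,|x±y|/√2) = 1.707107 > 1 ⇒ ∉ W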